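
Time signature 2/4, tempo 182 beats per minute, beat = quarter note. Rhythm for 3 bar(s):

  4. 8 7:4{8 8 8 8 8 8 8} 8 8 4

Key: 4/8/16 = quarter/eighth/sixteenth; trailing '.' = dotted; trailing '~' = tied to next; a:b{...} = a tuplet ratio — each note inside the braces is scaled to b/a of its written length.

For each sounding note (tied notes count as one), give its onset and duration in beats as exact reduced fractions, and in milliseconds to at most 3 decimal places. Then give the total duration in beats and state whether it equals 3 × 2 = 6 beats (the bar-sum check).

1) 0.0ms=0b +494.505ms=3/2b
2) 494.505ms=3/2b +164.835ms=1/2b
3) 659.341ms=2b +94.192ms=2/7b
4) 753.532ms=16/7b +94.192ms=2/7b
5) 847.724ms=18/7b +94.192ms=2/7b
6) 941.915ms=20/7b +94.192ms=2/7b
7) 1036.107ms=22/7b +94.192ms=2/7b
8) 1130.298ms=24/7b +94.192ms=2/7b
9) 1224.49ms=26/7b +94.192ms=2/7b
10) 1318.681ms=4b +164.835ms=1/2b
11) 1483.516ms=9/2b +164.835ms=1/2b
12) 1648.352ms=5b +329.67ms=1b
Σ=6b of 6 (182bpm 2/4) — PASS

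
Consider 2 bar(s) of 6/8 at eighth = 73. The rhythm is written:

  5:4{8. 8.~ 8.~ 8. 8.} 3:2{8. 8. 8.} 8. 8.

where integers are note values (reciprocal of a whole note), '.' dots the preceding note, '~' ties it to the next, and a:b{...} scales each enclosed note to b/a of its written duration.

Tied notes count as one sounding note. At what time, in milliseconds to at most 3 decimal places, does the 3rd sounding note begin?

1. 0.0ms @ 0 + 986.301ms (6/5)
2. 986.301ms @ 6/5 + 2958.904ms (18/5)
3. 3945.205ms @ 24/5 + 986.301ms (6/5)
4. 4931.507ms @ 6 + 821.918ms (1)
5. 5753.425ms @ 7 + 821.918ms (1)
6. 6575.342ms @ 8 + 821.918ms (1)
7. 7397.26ms @ 9 + 1232.877ms (3/2)
8. 8630.137ms @ 21/2 + 1232.877ms (3/2)

note 3 onset = 24/5b = 3945.205ms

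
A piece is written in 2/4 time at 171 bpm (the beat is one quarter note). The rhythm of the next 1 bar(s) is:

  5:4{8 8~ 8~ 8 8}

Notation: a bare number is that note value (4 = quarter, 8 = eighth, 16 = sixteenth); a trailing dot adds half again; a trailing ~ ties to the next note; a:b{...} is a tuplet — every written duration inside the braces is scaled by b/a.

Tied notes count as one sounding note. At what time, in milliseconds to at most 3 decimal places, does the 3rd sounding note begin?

note 3 onset = 8/5b = 561.404ms

1. 0.0ms @ 0 + 140.351ms (2/5)
2. 140.351ms @ 2/5 + 421.053ms (6/5)
3. 561.404ms @ 8/5 + 140.351ms (2/5)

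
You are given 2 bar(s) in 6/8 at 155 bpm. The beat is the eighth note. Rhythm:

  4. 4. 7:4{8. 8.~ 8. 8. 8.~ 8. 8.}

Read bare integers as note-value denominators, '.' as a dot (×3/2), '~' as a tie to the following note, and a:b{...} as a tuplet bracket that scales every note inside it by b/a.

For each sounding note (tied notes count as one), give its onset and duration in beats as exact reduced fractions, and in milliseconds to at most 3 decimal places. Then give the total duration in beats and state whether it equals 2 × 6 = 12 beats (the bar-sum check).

1) 0.0ms=0b +1161.29ms=3b
2) 1161.29ms=3b +1161.29ms=3b
3) 2322.581ms=6b +331.797ms=6/7b
4) 2654.378ms=48/7b +663.594ms=12/7b
5) 3317.972ms=60/7b +331.797ms=6/7b
6) 3649.77ms=66/7b +663.594ms=12/7b
7) 4313.364ms=78/7b +331.797ms=6/7b
Σ=12b of 12 (155bpm 6/8) — PASS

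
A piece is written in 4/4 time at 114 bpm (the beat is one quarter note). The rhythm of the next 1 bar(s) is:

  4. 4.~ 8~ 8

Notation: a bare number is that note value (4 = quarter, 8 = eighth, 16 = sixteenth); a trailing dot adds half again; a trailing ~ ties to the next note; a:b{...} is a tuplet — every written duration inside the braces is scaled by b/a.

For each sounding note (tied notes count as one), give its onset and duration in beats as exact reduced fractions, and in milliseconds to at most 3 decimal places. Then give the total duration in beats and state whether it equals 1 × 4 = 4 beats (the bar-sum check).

1) 0.0ms=0b +789.474ms=3/2b
2) 789.474ms=3/2b +1315.789ms=5/2b
Σ=4b of 4 (114bpm 4/4) — PASS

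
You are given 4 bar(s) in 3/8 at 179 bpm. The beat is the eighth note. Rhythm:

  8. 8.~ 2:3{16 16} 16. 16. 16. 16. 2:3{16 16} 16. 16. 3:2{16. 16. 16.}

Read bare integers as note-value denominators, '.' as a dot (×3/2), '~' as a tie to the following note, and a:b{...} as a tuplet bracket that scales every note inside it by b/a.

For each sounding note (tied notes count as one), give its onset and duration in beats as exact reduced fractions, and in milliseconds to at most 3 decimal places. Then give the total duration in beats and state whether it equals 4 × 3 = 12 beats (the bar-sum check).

1) 0.0ms=0b +502.793ms=3/2b
2) 502.793ms=3/2b +754.19ms=9/4b
3) 1256.983ms=15/4b +251.397ms=3/4b
4) 1508.38ms=9/2b +251.397ms=3/4b
5) 1759.777ms=21/4b +251.397ms=3/4b
6) 2011.173ms=6b +251.397ms=3/4b
7) 2262.57ms=27/4b +251.397ms=3/4b
8) 2513.966ms=15/2b +251.397ms=3/4b
9) 2765.363ms=33/4b +251.397ms=3/4b
10) 3016.76ms=9b +251.397ms=3/4b
11) 3268.156ms=39/4b +251.397ms=3/4b
12) 3519.553ms=21/2b +167.598ms=1/2b
13) 3687.151ms=11b +167.598ms=1/2b
14) 3854.749ms=23/2b +167.598ms=1/2b
Σ=12b of 12 (179bpm 3/8) — PASS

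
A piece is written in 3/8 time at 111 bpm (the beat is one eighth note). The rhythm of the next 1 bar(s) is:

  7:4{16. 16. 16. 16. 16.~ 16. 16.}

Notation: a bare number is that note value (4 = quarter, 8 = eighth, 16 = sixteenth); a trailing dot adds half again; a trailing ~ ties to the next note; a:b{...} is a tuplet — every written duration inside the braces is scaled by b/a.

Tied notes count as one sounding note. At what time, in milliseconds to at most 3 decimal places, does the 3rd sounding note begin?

note 3 onset = 6/7b = 463.32ms

1. 0.0ms @ 0 + 231.66ms (3/7)
2. 231.66ms @ 3/7 + 231.66ms (3/7)
3. 463.32ms @ 6/7 + 231.66ms (3/7)
4. 694.981ms @ 9/7 + 231.66ms (3/7)
5. 926.641ms @ 12/7 + 463.32ms (6/7)
6. 1389.961ms @ 18/7 + 231.66ms (3/7)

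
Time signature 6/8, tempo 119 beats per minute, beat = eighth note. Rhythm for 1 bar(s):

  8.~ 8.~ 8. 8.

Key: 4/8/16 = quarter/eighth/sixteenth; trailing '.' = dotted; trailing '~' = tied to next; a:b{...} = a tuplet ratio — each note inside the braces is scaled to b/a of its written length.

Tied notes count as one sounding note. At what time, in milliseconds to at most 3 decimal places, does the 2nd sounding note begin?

1. 0.0ms @ 0 + 2268.908ms (9/2)
2. 2268.908ms @ 9/2 + 756.303ms (3/2)

note 2 onset = 9/2b = 2268.908ms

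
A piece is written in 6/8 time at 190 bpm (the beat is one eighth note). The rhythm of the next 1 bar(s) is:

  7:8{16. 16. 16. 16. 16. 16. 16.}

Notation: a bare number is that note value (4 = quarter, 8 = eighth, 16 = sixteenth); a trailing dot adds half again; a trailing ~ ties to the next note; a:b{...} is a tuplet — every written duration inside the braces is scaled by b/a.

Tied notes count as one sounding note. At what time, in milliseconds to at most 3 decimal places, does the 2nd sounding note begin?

1. 0.0ms @ 0 + 270.677ms (6/7)
2. 270.677ms @ 6/7 + 270.677ms (6/7)
3. 541.353ms @ 12/7 + 270.677ms (6/7)
4. 812.03ms @ 18/7 + 270.677ms (6/7)
5. 1082.707ms @ 24/7 + 270.677ms (6/7)
6. 1353.383ms @ 30/7 + 270.677ms (6/7)
7. 1624.06ms @ 36/7 + 270.677ms (6/7)

note 2 onset = 6/7b = 270.677ms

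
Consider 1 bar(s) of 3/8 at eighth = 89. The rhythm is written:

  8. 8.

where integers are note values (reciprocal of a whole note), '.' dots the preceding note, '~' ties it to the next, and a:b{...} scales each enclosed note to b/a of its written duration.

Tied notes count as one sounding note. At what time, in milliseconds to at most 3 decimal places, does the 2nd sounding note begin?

1. 0.0ms @ 0 + 1011.236ms (3/2)
2. 1011.236ms @ 3/2 + 1011.236ms (3/2)

note 2 onset = 3/2b = 1011.236ms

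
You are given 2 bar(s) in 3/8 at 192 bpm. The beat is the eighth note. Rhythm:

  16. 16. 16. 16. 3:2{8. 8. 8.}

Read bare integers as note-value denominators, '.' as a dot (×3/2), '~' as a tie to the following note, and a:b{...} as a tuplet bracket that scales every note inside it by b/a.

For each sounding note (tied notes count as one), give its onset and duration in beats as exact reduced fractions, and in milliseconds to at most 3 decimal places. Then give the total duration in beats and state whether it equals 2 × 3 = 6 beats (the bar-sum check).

1) 0.0ms=0b +234.375ms=3/4b
2) 234.375ms=3/4b +234.375ms=3/4b
3) 468.75ms=3/2b +234.375ms=3/4b
4) 703.125ms=9/4b +234.375ms=3/4b
5) 937.5ms=3b +312.5ms=1b
6) 1250.0ms=4b +312.5ms=1b
7) 1562.5ms=5b +312.5ms=1b
Σ=6b of 6 (192bpm 3/8) — PASS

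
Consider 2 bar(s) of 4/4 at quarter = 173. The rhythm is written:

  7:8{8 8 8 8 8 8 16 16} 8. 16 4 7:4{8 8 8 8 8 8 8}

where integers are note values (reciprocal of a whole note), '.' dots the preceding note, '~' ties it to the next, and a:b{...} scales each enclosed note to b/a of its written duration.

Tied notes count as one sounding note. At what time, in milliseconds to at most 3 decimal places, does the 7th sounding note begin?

1. 0.0ms @ 0 + 198.183ms (4/7)
2. 198.183ms @ 4/7 + 198.183ms (4/7)
3. 396.367ms @ 8/7 + 198.183ms (4/7)
4. 594.55ms @ 12/7 + 198.183ms (4/7)
5. 792.733ms @ 16/7 + 198.183ms (4/7)
6. 990.917ms @ 20/7 + 198.183ms (4/7)
7. 1189.1ms @ 24/7 + 99.092ms (2/7)
8. 1288.192ms @ 26/7 + 99.092ms (2/7)
9. 1387.283ms @ 4 + 260.116ms (3/4)
10. 1647.399ms @ 19/4 + 86.705ms (1/4)
11. 1734.104ms @ 5 + 346.821ms (1)
12. 2080.925ms @ 6 + 99.092ms (2/7)
13. 2180.017ms @ 44/7 + 99.092ms (2/7)
14. 2279.108ms @ 46/7 + 99.092ms (2/7)
15. 2378.2ms @ 48/7 + 99.092ms (2/7)
16. 2477.291ms @ 50/7 + 99.092ms (2/7)
17. 2576.383ms @ 52/7 + 99.092ms (2/7)
18. 2675.475ms @ 54/7 + 99.092ms (2/7)

note 7 onset = 24/7b = 1189.1ms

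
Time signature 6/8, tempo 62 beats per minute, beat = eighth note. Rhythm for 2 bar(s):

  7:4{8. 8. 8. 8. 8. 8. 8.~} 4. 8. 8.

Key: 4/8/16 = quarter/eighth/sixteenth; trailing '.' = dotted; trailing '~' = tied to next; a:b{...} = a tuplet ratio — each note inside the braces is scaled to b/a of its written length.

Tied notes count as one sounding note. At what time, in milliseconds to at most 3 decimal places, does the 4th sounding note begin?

note 4 onset = 18/7b = 2488.479ms

1. 0.0ms @ 0 + 829.493ms (6/7)
2. 829.493ms @ 6/7 + 829.493ms (6/7)
3. 1658.986ms @ 12/7 + 829.493ms (6/7)
4. 2488.479ms @ 18/7 + 829.493ms (6/7)
5. 3317.972ms @ 24/7 + 829.493ms (6/7)
6. 4147.465ms @ 30/7 + 829.493ms (6/7)
7. 4976.959ms @ 36/7 + 3732.719ms (27/7)
8. 8709.677ms @ 9 + 1451.613ms (3/2)
9. 10161.29ms @ 21/2 + 1451.613ms (3/2)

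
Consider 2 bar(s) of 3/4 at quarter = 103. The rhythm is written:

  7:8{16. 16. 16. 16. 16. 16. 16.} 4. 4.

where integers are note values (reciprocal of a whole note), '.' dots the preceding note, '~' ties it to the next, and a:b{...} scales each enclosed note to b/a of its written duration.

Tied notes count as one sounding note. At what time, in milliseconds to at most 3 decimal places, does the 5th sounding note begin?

note 5 onset = 12/7b = 998.613ms

1. 0.0ms @ 0 + 249.653ms (3/7)
2. 249.653ms @ 3/7 + 249.653ms (3/7)
3. 499.307ms @ 6/7 + 249.653ms (3/7)
4. 748.96ms @ 9/7 + 249.653ms (3/7)
5. 998.613ms @ 12/7 + 249.653ms (3/7)
6. 1248.266ms @ 15/7 + 249.653ms (3/7)
7. 1497.92ms @ 18/7 + 249.653ms (3/7)
8. 1747.573ms @ 3 + 873.786ms (3/2)
9. 2621.359ms @ 9/2 + 873.786ms (3/2)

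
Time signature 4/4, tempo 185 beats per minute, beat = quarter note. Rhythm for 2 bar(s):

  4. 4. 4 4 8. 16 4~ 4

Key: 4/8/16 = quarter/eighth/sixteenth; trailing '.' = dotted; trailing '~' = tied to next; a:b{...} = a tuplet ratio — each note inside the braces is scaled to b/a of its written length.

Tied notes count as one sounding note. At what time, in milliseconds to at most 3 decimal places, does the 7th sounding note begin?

1. 0.0ms @ 0 + 486.486ms (3/2)
2. 486.486ms @ 3/2 + 486.486ms (3/2)
3. 972.973ms @ 3 + 324.324ms (1)
4. 1297.297ms @ 4 + 324.324ms (1)
5. 1621.622ms @ 5 + 243.243ms (3/4)
6. 1864.865ms @ 23/4 + 81.081ms (1/4)
7. 1945.946ms @ 6 + 648.649ms (2)

note 7 onset = 6b = 1945.946ms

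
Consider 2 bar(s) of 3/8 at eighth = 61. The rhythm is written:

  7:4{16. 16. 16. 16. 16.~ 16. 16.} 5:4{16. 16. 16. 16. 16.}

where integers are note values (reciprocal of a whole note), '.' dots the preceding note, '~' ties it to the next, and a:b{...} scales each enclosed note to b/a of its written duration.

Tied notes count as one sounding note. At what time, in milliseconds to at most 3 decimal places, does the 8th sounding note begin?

note 8 onset = 18/5b = 3540.984ms

1. 0.0ms @ 0 + 421.546ms (3/7)
2. 421.546ms @ 3/7 + 421.546ms (3/7)
3. 843.091ms @ 6/7 + 421.546ms (3/7)
4. 1264.637ms @ 9/7 + 421.546ms (3/7)
5. 1686.183ms @ 12/7 + 843.091ms (6/7)
6. 2529.274ms @ 18/7 + 421.546ms (3/7)
7. 2950.82ms @ 3 + 590.164ms (3/5)
8. 3540.984ms @ 18/5 + 590.164ms (3/5)
9. 4131.148ms @ 21/5 + 590.164ms (3/5)
10. 4721.311ms @ 24/5 + 590.164ms (3/5)
11. 5311.475ms @ 27/5 + 590.164ms (3/5)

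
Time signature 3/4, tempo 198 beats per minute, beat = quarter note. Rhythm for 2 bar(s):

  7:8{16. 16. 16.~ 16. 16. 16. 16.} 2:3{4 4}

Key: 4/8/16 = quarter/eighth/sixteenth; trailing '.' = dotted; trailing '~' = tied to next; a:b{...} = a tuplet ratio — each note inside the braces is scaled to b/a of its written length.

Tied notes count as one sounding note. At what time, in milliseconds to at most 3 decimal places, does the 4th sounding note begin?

1. 0.0ms @ 0 + 129.87ms (3/7)
2. 129.87ms @ 3/7 + 129.87ms (3/7)
3. 259.74ms @ 6/7 + 259.74ms (6/7)
4. 519.481ms @ 12/7 + 129.87ms (3/7)
5. 649.351ms @ 15/7 + 129.87ms (3/7)
6. 779.221ms @ 18/7 + 129.87ms (3/7)
7. 909.091ms @ 3 + 454.545ms (3/2)
8. 1363.636ms @ 9/2 + 454.545ms (3/2)

note 4 onset = 12/7b = 519.481ms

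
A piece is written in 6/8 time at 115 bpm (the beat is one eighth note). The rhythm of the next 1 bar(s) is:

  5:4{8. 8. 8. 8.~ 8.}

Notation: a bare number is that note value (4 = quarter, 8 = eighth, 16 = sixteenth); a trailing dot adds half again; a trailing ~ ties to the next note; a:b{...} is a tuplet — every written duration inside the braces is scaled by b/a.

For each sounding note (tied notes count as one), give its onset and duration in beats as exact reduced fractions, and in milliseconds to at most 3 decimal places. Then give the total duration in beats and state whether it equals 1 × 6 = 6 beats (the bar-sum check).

1) 0.0ms=0b +626.087ms=6/5b
2) 626.087ms=6/5b +626.087ms=6/5b
3) 1252.174ms=12/5b +626.087ms=6/5b
4) 1878.261ms=18/5b +1252.174ms=12/5b
Σ=6b of 6 (115bpm 6/8) — PASS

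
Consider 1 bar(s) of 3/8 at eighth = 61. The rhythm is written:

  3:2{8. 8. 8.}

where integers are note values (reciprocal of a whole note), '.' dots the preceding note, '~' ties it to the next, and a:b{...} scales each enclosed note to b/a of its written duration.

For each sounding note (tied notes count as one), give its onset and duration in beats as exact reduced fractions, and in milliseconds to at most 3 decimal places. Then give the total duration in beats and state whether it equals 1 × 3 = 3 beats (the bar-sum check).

1) 0.0ms=0b +983.607ms=1b
2) 983.607ms=1b +983.607ms=1b
3) 1967.213ms=2b +983.607ms=1b
Σ=3b of 3 (61bpm 3/8) — PASS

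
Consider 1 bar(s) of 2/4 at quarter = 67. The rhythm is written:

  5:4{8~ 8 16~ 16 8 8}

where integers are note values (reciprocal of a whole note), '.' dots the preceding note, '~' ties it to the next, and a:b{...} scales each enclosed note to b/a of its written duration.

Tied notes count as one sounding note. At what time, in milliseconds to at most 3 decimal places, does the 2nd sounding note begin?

note 2 onset = 4/5b = 716.418ms

1. 0.0ms @ 0 + 716.418ms (4/5)
2. 716.418ms @ 4/5 + 358.209ms (2/5)
3. 1074.627ms @ 6/5 + 358.209ms (2/5)
4. 1432.836ms @ 8/5 + 358.209ms (2/5)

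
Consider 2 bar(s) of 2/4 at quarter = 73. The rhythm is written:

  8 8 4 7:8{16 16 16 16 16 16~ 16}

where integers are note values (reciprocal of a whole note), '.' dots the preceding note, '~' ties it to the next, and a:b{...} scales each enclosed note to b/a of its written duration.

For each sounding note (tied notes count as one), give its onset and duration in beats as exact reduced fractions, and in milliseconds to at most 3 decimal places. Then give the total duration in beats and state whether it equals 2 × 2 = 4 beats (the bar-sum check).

1) 0.0ms=0b +410.959ms=1/2b
2) 410.959ms=1/2b +410.959ms=1/2b
3) 821.918ms=1b +821.918ms=1b
4) 1643.836ms=2b +234.834ms=2/7b
5) 1878.669ms=16/7b +234.834ms=2/7b
6) 2113.503ms=18/7b +234.834ms=2/7b
7) 2348.337ms=20/7b +234.834ms=2/7b
8) 2583.17ms=22/7b +234.834ms=2/7b
9) 2818.004ms=24/7b +469.667ms=4/7b
Σ=4b of 4 (73bpm 2/4) — PASS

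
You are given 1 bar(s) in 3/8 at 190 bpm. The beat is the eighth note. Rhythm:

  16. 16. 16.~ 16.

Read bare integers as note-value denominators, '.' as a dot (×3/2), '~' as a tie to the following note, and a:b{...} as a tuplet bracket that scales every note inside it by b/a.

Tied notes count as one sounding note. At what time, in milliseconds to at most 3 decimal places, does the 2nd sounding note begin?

1. 0.0ms @ 0 + 236.842ms (3/4)
2. 236.842ms @ 3/4 + 236.842ms (3/4)
3. 473.684ms @ 3/2 + 473.684ms (3/2)

note 2 onset = 3/4b = 236.842ms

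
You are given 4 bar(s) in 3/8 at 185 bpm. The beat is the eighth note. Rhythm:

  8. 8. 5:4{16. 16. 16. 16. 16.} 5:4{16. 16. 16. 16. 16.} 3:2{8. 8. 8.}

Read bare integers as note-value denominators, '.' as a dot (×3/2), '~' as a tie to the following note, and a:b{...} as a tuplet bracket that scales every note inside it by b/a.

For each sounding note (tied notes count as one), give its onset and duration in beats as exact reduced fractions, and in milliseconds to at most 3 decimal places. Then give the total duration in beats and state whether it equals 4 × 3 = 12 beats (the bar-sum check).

1) 0.0ms=0b +486.486ms=3/2b
2) 486.486ms=3/2b +486.486ms=3/2b
3) 972.973ms=3b +194.595ms=3/5b
4) 1167.568ms=18/5b +194.595ms=3/5b
5) 1362.162ms=21/5b +194.595ms=3/5b
6) 1556.757ms=24/5b +194.595ms=3/5b
7) 1751.351ms=27/5b +194.595ms=3/5b
8) 1945.946ms=6b +194.595ms=3/5b
9) 2140.541ms=33/5b +194.595ms=3/5b
10) 2335.135ms=36/5b +194.595ms=3/5b
11) 2529.73ms=39/5b +194.595ms=3/5b
12) 2724.324ms=42/5b +194.595ms=3/5b
13) 2918.919ms=9b +324.324ms=1b
14) 3243.243ms=10b +324.324ms=1b
15) 3567.568ms=11b +324.324ms=1b
Σ=12b of 12 (185bpm 3/8) — PASS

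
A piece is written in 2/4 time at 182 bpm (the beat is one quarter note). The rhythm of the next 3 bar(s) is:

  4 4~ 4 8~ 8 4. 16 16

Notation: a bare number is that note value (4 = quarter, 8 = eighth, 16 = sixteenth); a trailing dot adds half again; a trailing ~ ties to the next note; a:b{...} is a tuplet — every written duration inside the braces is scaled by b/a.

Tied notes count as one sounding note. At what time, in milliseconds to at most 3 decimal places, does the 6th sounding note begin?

note 6 onset = 23/4b = 1895.604ms

1. 0.0ms @ 0 + 329.67ms (1)
2. 329.67ms @ 1 + 659.341ms (2)
3. 989.011ms @ 3 + 329.67ms (1)
4. 1318.681ms @ 4 + 494.505ms (3/2)
5. 1813.187ms @ 11/2 + 82.418ms (1/4)
6. 1895.604ms @ 23/4 + 82.418ms (1/4)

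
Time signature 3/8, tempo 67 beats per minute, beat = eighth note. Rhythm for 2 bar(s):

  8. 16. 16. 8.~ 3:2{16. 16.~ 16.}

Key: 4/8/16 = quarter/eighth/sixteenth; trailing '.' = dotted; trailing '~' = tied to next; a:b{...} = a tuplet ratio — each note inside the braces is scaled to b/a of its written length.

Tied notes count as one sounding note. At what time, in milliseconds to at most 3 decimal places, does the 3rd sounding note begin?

note 3 onset = 9/4b = 2014.925ms

1. 0.0ms @ 0 + 1343.284ms (3/2)
2. 1343.284ms @ 3/2 + 671.642ms (3/4)
3. 2014.925ms @ 9/4 + 671.642ms (3/4)
4. 2686.567ms @ 3 + 1791.045ms (2)
5. 4477.612ms @ 5 + 895.522ms (1)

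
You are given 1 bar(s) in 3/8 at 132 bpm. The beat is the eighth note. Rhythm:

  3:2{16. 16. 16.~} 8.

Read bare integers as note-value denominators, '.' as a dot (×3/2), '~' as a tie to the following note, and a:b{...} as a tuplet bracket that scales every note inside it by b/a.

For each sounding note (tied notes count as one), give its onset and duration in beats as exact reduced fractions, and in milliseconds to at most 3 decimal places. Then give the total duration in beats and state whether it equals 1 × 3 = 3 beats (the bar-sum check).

1) 0.0ms=0b +227.273ms=1/2b
2) 227.273ms=1/2b +227.273ms=1/2b
3) 454.545ms=1b +909.091ms=2b
Σ=3b of 3 (132bpm 3/8) — PASS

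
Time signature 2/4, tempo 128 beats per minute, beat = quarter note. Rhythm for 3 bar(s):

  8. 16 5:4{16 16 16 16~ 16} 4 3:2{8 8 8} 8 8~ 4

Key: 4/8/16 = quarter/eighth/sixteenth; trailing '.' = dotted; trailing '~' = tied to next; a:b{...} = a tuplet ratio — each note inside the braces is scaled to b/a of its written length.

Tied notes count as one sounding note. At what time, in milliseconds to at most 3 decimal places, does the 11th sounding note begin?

1. 0.0ms @ 0 + 351.562ms (3/4)
2. 351.562ms @ 3/4 + 117.188ms (1/4)
3. 468.75ms @ 1 + 93.75ms (1/5)
4. 562.5ms @ 6/5 + 93.75ms (1/5)
5. 656.25ms @ 7/5 + 93.75ms (1/5)
6. 750.0ms @ 8/5 + 187.5ms (2/5)
7. 937.5ms @ 2 + 468.75ms (1)
8. 1406.25ms @ 3 + 156.25ms (1/3)
9. 1562.5ms @ 10/3 + 156.25ms (1/3)
10. 1718.75ms @ 11/3 + 156.25ms (1/3)
11. 1875.0ms @ 4 + 234.375ms (1/2)
12. 2109.375ms @ 9/2 + 703.125ms (3/2)

note 11 onset = 4b = 1875.0ms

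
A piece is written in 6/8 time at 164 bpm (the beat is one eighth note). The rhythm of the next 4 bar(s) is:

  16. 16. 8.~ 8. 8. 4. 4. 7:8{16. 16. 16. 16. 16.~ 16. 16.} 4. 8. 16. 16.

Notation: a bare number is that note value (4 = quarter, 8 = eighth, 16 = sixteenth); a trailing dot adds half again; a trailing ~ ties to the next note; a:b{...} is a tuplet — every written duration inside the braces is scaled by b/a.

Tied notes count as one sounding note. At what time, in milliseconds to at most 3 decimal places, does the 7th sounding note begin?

1. 0.0ms @ 0 + 274.39ms (3/4)
2. 274.39ms @ 3/4 + 274.39ms (3/4)
3. 548.78ms @ 3/2 + 1097.561ms (3)
4. 1646.341ms @ 9/2 + 548.78ms (3/2)
5. 2195.122ms @ 6 + 1097.561ms (3)
6. 3292.683ms @ 9 + 1097.561ms (3)
7. 4390.244ms @ 12 + 313.589ms (6/7)
8. 4703.833ms @ 90/7 + 313.589ms (6/7)
9. 5017.422ms @ 96/7 + 313.589ms (6/7)
10. 5331.01ms @ 102/7 + 313.589ms (6/7)
11. 5644.599ms @ 108/7 + 627.178ms (12/7)
12. 6271.777ms @ 120/7 + 313.589ms (6/7)
13. 6585.366ms @ 18 + 1097.561ms (3)
14. 7682.927ms @ 21 + 548.78ms (3/2)
15. 8231.707ms @ 45/2 + 274.39ms (3/4)
16. 8506.098ms @ 93/4 + 274.39ms (3/4)

note 7 onset = 12b = 4390.244ms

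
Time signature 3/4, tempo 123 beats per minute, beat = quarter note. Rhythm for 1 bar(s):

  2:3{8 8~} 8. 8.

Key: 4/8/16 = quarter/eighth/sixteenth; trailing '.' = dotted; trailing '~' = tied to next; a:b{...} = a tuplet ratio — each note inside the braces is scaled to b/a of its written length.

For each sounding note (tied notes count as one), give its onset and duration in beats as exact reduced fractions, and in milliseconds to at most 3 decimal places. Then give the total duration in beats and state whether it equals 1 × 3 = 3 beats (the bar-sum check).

1) 0.0ms=0b +365.854ms=3/4b
2) 365.854ms=3/4b +731.707ms=3/2b
3) 1097.561ms=9/4b +365.854ms=3/4b
Σ=3b of 3 (123bpm 3/4) — PASS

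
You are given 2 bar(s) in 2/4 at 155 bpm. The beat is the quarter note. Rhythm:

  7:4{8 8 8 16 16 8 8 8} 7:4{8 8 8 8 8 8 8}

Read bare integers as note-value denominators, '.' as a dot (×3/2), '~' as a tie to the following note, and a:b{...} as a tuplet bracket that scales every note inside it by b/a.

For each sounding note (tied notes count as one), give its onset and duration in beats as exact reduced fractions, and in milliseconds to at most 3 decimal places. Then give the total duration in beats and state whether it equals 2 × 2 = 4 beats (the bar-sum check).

1) 0.0ms=0b +110.599ms=2/7b
2) 110.599ms=2/7b +110.599ms=2/7b
3) 221.198ms=4/7b +110.599ms=2/7b
4) 331.797ms=6/7b +55.3ms=1/7b
5) 387.097ms=1b +55.3ms=1/7b
6) 442.396ms=8/7b +110.599ms=2/7b
7) 552.995ms=10/7b +110.599ms=2/7b
8) 663.594ms=12/7b +110.599ms=2/7b
9) 774.194ms=2b +110.599ms=2/7b
10) 884.793ms=16/7b +110.599ms=2/7b
11) 995.392ms=18/7b +110.599ms=2/7b
12) 1105.991ms=20/7b +110.599ms=2/7b
13) 1216.59ms=22/7b +110.599ms=2/7b
14) 1327.189ms=24/7b +110.599ms=2/7b
15) 1437.788ms=26/7b +110.599ms=2/7b
Σ=4b of 4 (155bpm 2/4) — PASS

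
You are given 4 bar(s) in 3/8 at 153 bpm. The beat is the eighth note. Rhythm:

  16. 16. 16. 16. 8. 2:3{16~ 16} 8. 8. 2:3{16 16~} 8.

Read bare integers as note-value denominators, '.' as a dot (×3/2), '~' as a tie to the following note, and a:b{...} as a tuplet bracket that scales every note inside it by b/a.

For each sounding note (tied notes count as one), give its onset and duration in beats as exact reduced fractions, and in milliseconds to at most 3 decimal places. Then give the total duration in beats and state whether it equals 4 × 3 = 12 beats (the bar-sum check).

1) 0.0ms=0b +294.118ms=3/4b
2) 294.118ms=3/4b +294.118ms=3/4b
3) 588.235ms=3/2b +294.118ms=3/4b
4) 882.353ms=9/4b +294.118ms=3/4b
5) 1176.471ms=3b +588.235ms=3/2b
6) 1764.706ms=9/2b +588.235ms=3/2b
7) 2352.941ms=6b +588.235ms=3/2b
8) 2941.176ms=15/2b +588.235ms=3/2b
9) 3529.412ms=9b +294.118ms=3/4b
10) 3823.529ms=39/4b +882.353ms=9/4b
Σ=12b of 12 (153bpm 3/8) — PASS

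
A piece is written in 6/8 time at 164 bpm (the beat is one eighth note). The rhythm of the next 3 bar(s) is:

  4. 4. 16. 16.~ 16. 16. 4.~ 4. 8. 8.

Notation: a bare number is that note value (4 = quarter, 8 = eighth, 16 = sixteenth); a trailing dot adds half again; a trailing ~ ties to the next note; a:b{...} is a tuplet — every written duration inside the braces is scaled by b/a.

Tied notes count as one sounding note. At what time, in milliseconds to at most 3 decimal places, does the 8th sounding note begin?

1. 0.0ms @ 0 + 1097.561ms (3)
2. 1097.561ms @ 3 + 1097.561ms (3)
3. 2195.122ms @ 6 + 274.39ms (3/4)
4. 2469.512ms @ 27/4 + 548.78ms (3/2)
5. 3018.293ms @ 33/4 + 274.39ms (3/4)
6. 3292.683ms @ 9 + 2195.122ms (6)
7. 5487.805ms @ 15 + 548.78ms (3/2)
8. 6036.585ms @ 33/2 + 548.78ms (3/2)

note 8 onset = 33/2b = 6036.585ms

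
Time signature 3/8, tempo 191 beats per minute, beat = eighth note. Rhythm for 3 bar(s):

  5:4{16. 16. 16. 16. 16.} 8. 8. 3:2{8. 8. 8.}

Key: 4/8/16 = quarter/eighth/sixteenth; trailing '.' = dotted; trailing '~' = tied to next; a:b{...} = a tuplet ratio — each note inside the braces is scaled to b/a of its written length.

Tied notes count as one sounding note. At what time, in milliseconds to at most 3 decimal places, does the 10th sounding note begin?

note 10 onset = 8b = 2513.089ms

1. 0.0ms @ 0 + 188.482ms (3/5)
2. 188.482ms @ 3/5 + 188.482ms (3/5)
3. 376.963ms @ 6/5 + 188.482ms (3/5)
4. 565.445ms @ 9/5 + 188.482ms (3/5)
5. 753.927ms @ 12/5 + 188.482ms (3/5)
6. 942.408ms @ 3 + 471.204ms (3/2)
7. 1413.613ms @ 9/2 + 471.204ms (3/2)
8. 1884.817ms @ 6 + 314.136ms (1)
9. 2198.953ms @ 7 + 314.136ms (1)
10. 2513.089ms @ 8 + 314.136ms (1)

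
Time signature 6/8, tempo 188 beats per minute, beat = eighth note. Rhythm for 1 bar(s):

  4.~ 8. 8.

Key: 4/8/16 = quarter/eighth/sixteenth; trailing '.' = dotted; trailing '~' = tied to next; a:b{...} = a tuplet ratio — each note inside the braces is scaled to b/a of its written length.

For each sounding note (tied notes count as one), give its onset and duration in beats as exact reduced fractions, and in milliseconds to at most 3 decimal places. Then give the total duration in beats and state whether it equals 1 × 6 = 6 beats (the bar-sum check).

1) 0.0ms=0b +1436.17ms=9/2b
2) 1436.17ms=9/2b +478.723ms=3/2b
Σ=6b of 6 (188bpm 6/8) — PASS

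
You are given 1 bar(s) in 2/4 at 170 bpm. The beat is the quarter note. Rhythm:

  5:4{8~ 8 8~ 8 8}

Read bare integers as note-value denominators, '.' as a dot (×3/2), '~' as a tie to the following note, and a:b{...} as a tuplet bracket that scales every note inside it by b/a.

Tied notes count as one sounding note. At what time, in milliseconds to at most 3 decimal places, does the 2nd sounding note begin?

1. 0.0ms @ 0 + 282.353ms (4/5)
2. 282.353ms @ 4/5 + 282.353ms (4/5)
3. 564.706ms @ 8/5 + 141.176ms (2/5)

note 2 onset = 4/5b = 282.353ms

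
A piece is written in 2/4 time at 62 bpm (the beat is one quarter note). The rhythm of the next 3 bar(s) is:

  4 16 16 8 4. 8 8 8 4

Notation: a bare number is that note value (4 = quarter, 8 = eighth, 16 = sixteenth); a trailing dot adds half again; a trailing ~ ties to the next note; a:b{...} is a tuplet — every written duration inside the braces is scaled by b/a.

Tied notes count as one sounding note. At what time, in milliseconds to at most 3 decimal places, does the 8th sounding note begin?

note 8 onset = 9/2b = 4354.839ms

1. 0.0ms @ 0 + 967.742ms (1)
2. 967.742ms @ 1 + 241.935ms (1/4)
3. 1209.677ms @ 5/4 + 241.935ms (1/4)
4. 1451.613ms @ 3/2 + 483.871ms (1/2)
5. 1935.484ms @ 2 + 1451.613ms (3/2)
6. 3387.097ms @ 7/2 + 483.871ms (1/2)
7. 3870.968ms @ 4 + 483.871ms (1/2)
8. 4354.839ms @ 9/2 + 483.871ms (1/2)
9. 4838.71ms @ 5 + 967.742ms (1)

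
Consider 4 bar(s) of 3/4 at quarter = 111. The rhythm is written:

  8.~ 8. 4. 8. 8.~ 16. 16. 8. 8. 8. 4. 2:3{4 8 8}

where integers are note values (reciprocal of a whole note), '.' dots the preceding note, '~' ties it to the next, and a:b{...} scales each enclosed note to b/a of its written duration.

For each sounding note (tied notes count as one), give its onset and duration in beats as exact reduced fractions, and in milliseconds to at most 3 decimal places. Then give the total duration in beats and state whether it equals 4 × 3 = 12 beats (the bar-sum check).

1) 0.0ms=0b +810.811ms=3/2b
2) 810.811ms=3/2b +810.811ms=3/2b
3) 1621.622ms=3b +405.405ms=3/4b
4) 2027.027ms=15/4b +608.108ms=9/8b
5) 2635.135ms=39/8b +202.703ms=3/8b
6) 2837.838ms=21/4b +405.405ms=3/4b
7) 3243.243ms=6b +405.405ms=3/4b
8) 3648.649ms=27/4b +405.405ms=3/4b
9) 4054.054ms=15/2b +810.811ms=3/2b
10) 4864.865ms=9b +810.811ms=3/2b
11) 5675.676ms=21/2b +405.405ms=3/4b
12) 6081.081ms=45/4b +405.405ms=3/4b
Σ=12b of 12 (111bpm 3/4) — PASS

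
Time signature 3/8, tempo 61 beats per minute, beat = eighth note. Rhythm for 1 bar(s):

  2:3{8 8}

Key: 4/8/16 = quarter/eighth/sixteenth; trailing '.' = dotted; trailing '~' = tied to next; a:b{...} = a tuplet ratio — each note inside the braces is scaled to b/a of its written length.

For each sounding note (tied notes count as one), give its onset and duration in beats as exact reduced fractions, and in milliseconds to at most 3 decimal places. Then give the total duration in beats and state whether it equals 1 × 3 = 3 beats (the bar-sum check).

1) 0.0ms=0b +1475.41ms=3/2b
2) 1475.41ms=3/2b +1475.41ms=3/2b
Σ=3b of 3 (61bpm 3/8) — PASS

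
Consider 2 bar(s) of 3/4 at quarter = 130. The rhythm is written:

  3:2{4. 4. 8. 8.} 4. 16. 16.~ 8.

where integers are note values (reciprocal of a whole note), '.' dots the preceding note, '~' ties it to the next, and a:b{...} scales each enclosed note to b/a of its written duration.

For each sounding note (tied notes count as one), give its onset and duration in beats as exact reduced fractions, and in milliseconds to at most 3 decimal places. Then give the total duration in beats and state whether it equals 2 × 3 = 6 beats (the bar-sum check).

1) 0.0ms=0b +461.538ms=1b
2) 461.538ms=1b +461.538ms=1b
3) 923.077ms=2b +230.769ms=1/2b
4) 1153.846ms=5/2b +230.769ms=1/2b
5) 1384.615ms=3b +692.308ms=3/2b
6) 2076.923ms=9/2b +173.077ms=3/8b
7) 2250.0ms=39/8b +519.231ms=9/8b
Σ=6b of 6 (130bpm 3/4) — PASS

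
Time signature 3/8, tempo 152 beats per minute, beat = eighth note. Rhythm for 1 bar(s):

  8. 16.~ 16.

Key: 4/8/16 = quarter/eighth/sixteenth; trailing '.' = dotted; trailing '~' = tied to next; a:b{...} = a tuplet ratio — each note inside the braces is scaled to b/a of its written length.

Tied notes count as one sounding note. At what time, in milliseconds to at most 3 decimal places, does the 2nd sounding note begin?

note 2 onset = 3/2b = 592.105ms

1. 0.0ms @ 0 + 592.105ms (3/2)
2. 592.105ms @ 3/2 + 592.105ms (3/2)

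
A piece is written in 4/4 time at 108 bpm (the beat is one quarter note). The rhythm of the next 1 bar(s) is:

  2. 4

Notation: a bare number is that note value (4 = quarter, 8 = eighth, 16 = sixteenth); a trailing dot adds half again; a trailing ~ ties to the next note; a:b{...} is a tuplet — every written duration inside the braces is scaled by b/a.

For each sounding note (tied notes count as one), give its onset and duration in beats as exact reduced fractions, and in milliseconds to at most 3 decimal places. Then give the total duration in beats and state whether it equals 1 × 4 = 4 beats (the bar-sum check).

1) 0.0ms=0b +1666.667ms=3b
2) 1666.667ms=3b +555.556ms=1b
Σ=4b of 4 (108bpm 4/4) — PASS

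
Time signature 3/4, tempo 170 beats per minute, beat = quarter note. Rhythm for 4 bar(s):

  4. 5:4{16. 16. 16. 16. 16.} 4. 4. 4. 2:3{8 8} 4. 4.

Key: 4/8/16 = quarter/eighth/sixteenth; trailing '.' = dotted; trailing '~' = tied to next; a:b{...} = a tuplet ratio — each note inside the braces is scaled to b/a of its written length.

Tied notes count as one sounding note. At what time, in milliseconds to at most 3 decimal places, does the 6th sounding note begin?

1. 0.0ms @ 0 + 529.412ms (3/2)
2. 529.412ms @ 3/2 + 105.882ms (3/10)
3. 635.294ms @ 9/5 + 105.882ms (3/10)
4. 741.176ms @ 21/10 + 105.882ms (3/10)
5. 847.059ms @ 12/5 + 105.882ms (3/10)
6. 952.941ms @ 27/10 + 105.882ms (3/10)
7. 1058.824ms @ 3 + 529.412ms (3/2)
8. 1588.235ms @ 9/2 + 529.412ms (3/2)
9. 2117.647ms @ 6 + 529.412ms (3/2)
10. 2647.059ms @ 15/2 + 264.706ms (3/4)
11. 2911.765ms @ 33/4 + 264.706ms (3/4)
12. 3176.471ms @ 9 + 529.412ms (3/2)
13. 3705.882ms @ 21/2 + 529.412ms (3/2)

note 6 onset = 27/10b = 952.941ms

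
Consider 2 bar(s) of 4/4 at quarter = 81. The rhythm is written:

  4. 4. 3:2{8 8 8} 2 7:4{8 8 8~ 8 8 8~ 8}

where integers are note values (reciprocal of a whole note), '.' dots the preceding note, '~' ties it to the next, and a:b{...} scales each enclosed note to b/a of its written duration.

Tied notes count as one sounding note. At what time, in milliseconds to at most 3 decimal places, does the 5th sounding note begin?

note 5 onset = 11/3b = 2716.049ms

1. 0.0ms @ 0 + 1111.111ms (3/2)
2. 1111.111ms @ 3/2 + 1111.111ms (3/2)
3. 2222.222ms @ 3 + 246.914ms (1/3)
4. 2469.136ms @ 10/3 + 246.914ms (1/3)
5. 2716.049ms @ 11/3 + 246.914ms (1/3)
6. 2962.963ms @ 4 + 1481.481ms (2)
7. 4444.444ms @ 6 + 211.64ms (2/7)
8. 4656.085ms @ 44/7 + 211.64ms (2/7)
9. 4867.725ms @ 46/7 + 423.28ms (4/7)
10. 5291.005ms @ 50/7 + 211.64ms (2/7)
11. 5502.646ms @ 52/7 + 423.28ms (4/7)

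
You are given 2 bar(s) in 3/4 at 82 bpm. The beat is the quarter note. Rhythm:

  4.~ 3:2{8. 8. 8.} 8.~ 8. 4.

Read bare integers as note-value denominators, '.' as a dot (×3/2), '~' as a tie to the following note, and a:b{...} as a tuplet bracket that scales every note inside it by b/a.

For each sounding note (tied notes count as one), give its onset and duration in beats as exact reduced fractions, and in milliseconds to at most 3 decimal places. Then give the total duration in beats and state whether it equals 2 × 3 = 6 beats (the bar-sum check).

1) 0.0ms=0b +1463.415ms=2b
2) 1463.415ms=2b +365.854ms=1/2b
3) 1829.268ms=5/2b +365.854ms=1/2b
4) 2195.122ms=3b +1097.561ms=3/2b
5) 3292.683ms=9/2b +1097.561ms=3/2b
Σ=6b of 6 (82bpm 3/4) — PASS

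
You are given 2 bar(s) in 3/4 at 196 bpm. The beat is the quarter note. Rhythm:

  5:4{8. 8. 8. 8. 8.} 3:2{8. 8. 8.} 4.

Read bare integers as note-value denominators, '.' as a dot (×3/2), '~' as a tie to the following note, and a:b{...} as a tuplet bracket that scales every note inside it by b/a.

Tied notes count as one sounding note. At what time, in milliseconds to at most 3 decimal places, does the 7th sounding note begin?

note 7 onset = 7/2b = 1071.429ms

1. 0.0ms @ 0 + 183.673ms (3/5)
2. 183.673ms @ 3/5 + 183.673ms (3/5)
3. 367.347ms @ 6/5 + 183.673ms (3/5)
4. 551.02ms @ 9/5 + 183.673ms (3/5)
5. 734.694ms @ 12/5 + 183.673ms (3/5)
6. 918.367ms @ 3 + 153.061ms (1/2)
7. 1071.429ms @ 7/2 + 153.061ms (1/2)
8. 1224.49ms @ 4 + 153.061ms (1/2)
9. 1377.551ms @ 9/2 + 459.184ms (3/2)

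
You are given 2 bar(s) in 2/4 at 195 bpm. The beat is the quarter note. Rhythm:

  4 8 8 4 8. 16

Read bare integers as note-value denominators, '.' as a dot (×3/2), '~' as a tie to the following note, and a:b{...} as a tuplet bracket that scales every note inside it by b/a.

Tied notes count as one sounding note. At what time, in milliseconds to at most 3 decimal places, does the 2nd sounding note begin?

note 2 onset = 1b = 307.692ms

1. 0.0ms @ 0 + 307.692ms (1)
2. 307.692ms @ 1 + 153.846ms (1/2)
3. 461.538ms @ 3/2 + 153.846ms (1/2)
4. 615.385ms @ 2 + 307.692ms (1)
5. 923.077ms @ 3 + 230.769ms (3/4)
6. 1153.846ms @ 15/4 + 76.923ms (1/4)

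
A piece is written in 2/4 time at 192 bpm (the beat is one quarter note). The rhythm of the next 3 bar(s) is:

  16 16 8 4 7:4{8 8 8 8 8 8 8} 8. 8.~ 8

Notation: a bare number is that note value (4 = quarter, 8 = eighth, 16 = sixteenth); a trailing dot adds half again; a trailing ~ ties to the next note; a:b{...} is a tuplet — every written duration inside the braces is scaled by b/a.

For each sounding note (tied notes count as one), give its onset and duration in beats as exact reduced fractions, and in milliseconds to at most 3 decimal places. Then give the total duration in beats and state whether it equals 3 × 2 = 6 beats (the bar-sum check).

1) 0.0ms=0b +78.125ms=1/4b
2) 78.125ms=1/4b +78.125ms=1/4b
3) 156.25ms=1/2b +156.25ms=1/2b
4) 312.5ms=1b +312.5ms=1b
5) 625.0ms=2b +89.286ms=2/7b
6) 714.286ms=16/7b +89.286ms=2/7b
7) 803.571ms=18/7b +89.286ms=2/7b
8) 892.857ms=20/7b +89.286ms=2/7b
9) 982.143ms=22/7b +89.286ms=2/7b
10) 1071.429ms=24/7b +89.286ms=2/7b
11) 1160.714ms=26/7b +89.286ms=2/7b
12) 1250.0ms=4b +234.375ms=3/4b
13) 1484.375ms=19/4b +390.625ms=5/4b
Σ=6b of 6 (192bpm 2/4) — PASS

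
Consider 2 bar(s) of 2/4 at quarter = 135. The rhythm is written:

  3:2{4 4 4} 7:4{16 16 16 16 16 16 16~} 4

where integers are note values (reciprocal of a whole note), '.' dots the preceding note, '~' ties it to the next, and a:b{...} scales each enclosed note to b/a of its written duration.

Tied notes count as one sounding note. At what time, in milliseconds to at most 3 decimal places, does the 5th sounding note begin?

note 5 onset = 15/7b = 952.381ms

1. 0.0ms @ 0 + 296.296ms (2/3)
2. 296.296ms @ 2/3 + 296.296ms (2/3)
3. 592.593ms @ 4/3 + 296.296ms (2/3)
4. 888.889ms @ 2 + 63.492ms (1/7)
5. 952.381ms @ 15/7 + 63.492ms (1/7)
6. 1015.873ms @ 16/7 + 63.492ms (1/7)
7. 1079.365ms @ 17/7 + 63.492ms (1/7)
8. 1142.857ms @ 18/7 + 63.492ms (1/7)
9. 1206.349ms @ 19/7 + 63.492ms (1/7)
10. 1269.841ms @ 20/7 + 507.937ms (8/7)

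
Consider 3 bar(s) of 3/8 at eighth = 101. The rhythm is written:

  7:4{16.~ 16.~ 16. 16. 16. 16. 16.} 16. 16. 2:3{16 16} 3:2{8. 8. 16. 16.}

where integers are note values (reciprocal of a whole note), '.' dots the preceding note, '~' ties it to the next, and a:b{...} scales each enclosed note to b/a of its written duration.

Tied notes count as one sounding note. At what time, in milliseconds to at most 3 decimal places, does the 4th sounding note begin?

note 4 onset = 15/7b = 1272.984ms

1. 0.0ms @ 0 + 763.791ms (9/7)
2. 763.791ms @ 9/7 + 254.597ms (3/7)
3. 1018.388ms @ 12/7 + 254.597ms (3/7)
4. 1272.984ms @ 15/7 + 254.597ms (3/7)
5. 1527.581ms @ 18/7 + 254.597ms (3/7)
6. 1782.178ms @ 3 + 445.545ms (3/4)
7. 2227.723ms @ 15/4 + 445.545ms (3/4)
8. 2673.267ms @ 9/2 + 445.545ms (3/4)
9. 3118.812ms @ 21/4 + 445.545ms (3/4)
10. 3564.356ms @ 6 + 594.059ms (1)
11. 4158.416ms @ 7 + 594.059ms (1)
12. 4752.475ms @ 8 + 297.03ms (1/2)
13. 5049.505ms @ 17/2 + 297.03ms (1/2)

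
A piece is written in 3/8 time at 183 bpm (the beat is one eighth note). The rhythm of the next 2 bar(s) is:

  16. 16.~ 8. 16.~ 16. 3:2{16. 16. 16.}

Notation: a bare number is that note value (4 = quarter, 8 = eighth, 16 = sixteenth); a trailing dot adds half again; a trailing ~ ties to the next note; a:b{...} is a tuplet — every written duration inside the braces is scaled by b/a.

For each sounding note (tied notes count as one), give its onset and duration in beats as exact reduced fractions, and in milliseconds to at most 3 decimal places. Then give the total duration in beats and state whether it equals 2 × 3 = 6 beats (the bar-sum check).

1) 0.0ms=0b +245.902ms=3/4b
2) 245.902ms=3/4b +737.705ms=9/4b
3) 983.607ms=3b +491.803ms=3/2b
4) 1475.41ms=9/2b +163.934ms=1/2b
5) 1639.344ms=5b +163.934ms=1/2b
6) 1803.279ms=11/2b +163.934ms=1/2b
Σ=6b of 6 (183bpm 3/8) — PASS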